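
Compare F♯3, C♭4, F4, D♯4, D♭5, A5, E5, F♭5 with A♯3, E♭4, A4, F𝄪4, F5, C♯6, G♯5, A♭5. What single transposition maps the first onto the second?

up a major third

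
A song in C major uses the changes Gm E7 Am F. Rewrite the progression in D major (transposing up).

C major up to D major is a major second; each chord root moves by that interval while the quality stays the same.
Gm: root G up a major second → A, giving Am.
E7: root E up a major second → F#, giving F#7.
Am: root A up a major second → B, giving Bm.
F: root F up a major second → G, giving G.

Am F#7 Bm G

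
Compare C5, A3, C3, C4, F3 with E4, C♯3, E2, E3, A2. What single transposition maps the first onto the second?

From C5 to E4 is 6 letter names — a sixth of some quality.
E4 to C5 is 8 semitones, which makes it a minor sixth; the second version is lower, so the direction is down.
Checking another pair — F3 → A2 — gives the same interval.

down a minor sixth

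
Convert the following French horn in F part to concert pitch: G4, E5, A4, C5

C4 A4 D4 F4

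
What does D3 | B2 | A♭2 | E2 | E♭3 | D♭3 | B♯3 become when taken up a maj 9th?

E4 C#4 Bb3 F#3 F4 Eb4 C##5

D3 up a major ninth is E4.
B2 up a major ninth is C#4.
Ab2 up a major ninth is Bb3.
A major ninth up from E2 gives F#3.
Eb3 up a major ninth is F4.
Db3: a ninth up reaches E, and 14 semitones makes it Eb4.
A major ninth up from B#3 gives C##5.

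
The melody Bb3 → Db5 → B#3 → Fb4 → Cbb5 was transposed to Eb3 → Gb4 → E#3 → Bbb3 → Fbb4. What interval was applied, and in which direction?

down a perfect fifth

From Bb3 to Eb3 is 5 letter names — a fifth of some quality.
Eb3 to Bb3 is 7 semitones, which makes it a perfect fifth; the second version is lower, so the direction is down.
Checking another pair — Cbb5 → Fbb4 — gives the same interval.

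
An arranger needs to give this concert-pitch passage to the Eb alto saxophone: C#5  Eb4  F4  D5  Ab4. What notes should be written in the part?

A#5 C5 D5 B5 F5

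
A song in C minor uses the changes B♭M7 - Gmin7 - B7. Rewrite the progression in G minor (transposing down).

FM7 Dmin7 F#7

C minor down to G minor is a perfect fourth; each chord root moves by that interval while the quality stays the same.
B♭M7: root B♭ down a perfect fourth → F, giving FM7.
Gmin7: root G down a perfect fourth → D, giving Dmin7.
B7: root B down a perfect fourth → F#, giving F#7.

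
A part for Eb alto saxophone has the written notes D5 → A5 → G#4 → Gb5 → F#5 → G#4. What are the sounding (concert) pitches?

Written C4 on the Eb alto saxophone sounds as Eb3, a major sixth lower; apply that shift to every note.
D5 becomes F4
A5 becomes C5
G#4 becomes B3
Gb5 becomes Bbb4
F#5 becomes A4
G#4 becomes B3

F4 C5 B3 Bbb4 A4 B3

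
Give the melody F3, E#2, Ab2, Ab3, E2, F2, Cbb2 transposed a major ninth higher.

G4 F##3 Bb3 Bb4 F#3 G3 Dbb3

F3 becomes G4
E#2 becomes F##3
Ab2 becomes Bb3
Ab3 becomes Bb4
E2 becomes F#3
F2 becomes G3
Cbb2 becomes Dbb3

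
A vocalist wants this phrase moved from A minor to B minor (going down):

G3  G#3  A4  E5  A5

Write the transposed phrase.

A2 A#2 B3 F#4 B4

A minor to B minor down is a minor seventh, so every note moves down by that interval.
G3 -> A2
G#3 -> A#2
A4 -> B3
E5 -> F#4
A5 -> B4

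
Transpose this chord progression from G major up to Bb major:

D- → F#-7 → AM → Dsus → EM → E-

G major up to Bb major is a minor third; each chord root moves by that interval while the quality stays the same.
D-: root D up a minor third → F, giving F-.
F#-7: root F# up a minor third → A, giving A-7.
AM: root A up a minor third → C, giving CM.
Dsus: root D up a minor third → F, giving Fsus.
EM: root E up a minor third → G, giving GM.
E-: root E up a minor third → G, giving G-.

F- A-7 CM Fsus GM G-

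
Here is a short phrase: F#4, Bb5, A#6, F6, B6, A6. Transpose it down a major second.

E4 Ab5 G#6 Eb6 A6 G6

A major second down from F#4 gives E4.
A major second down from Bb5 gives Ab5.
A#6: a second down reaches G, and 2 semitones makes it G#6.
F6: a second down reaches E, and 2 semitones makes it Eb6.
A major second down from B6 gives A6.
A6: a second down reaches G, and 2 semitones makes it G6.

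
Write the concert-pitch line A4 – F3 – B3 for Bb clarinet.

Written C4 sounds as Bb3 on the Bb clarinet, so concert pitches are written a major second up.
A4 → B4
F3 → G3
B3 → C#4

B4 G3 C#4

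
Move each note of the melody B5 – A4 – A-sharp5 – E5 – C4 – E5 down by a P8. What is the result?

B4 A3 A#4 E4 C3 E4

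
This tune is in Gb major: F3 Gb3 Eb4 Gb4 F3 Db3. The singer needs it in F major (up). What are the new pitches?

E4 F4 D5 F5 E4 C4

From Gb up to F is a major seventh; apply that to each pitch.
F3 gives E4
Gb3 gives F4
Eb4 gives D5
Gb4 gives F5
F3 gives E4
Db3 gives C4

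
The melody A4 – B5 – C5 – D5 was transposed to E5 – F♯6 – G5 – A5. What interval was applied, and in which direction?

From A4 to E5 is 5 letter names — a fifth of some quality.
A4 to E5 is 7 semitones, which makes it a perfect fifth; the second version is higher, so the direction is up.
Checking another pair — D5 → A5 — gives the same interval.

up a perfect fifth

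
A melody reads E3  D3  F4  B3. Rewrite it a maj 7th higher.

E3 up a major seventh is D#4.
D3 up a major seventh is C#4.
F4 up a major seventh is E5.
B3 up a major seventh is A#4.

D#4 C#4 E5 A#4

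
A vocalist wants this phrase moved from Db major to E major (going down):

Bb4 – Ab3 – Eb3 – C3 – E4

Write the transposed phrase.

From Db down to E is a diminished seventh; apply that to each pitch.
Bb4 gives C#4
Ab3 gives B2
Eb3 gives F#2
C3 gives D#2
E4 gives F##3

C#4 B2 F#2 D#2 F##3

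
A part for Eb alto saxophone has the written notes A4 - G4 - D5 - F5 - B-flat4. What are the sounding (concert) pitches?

C4 Bb3 F4 Ab4 Db4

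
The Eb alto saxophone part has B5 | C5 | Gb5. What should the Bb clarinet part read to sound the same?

E5 F4 Cb5

First find concert pitch: the Eb alto saxophone sounds a major sixth below written, so B5 C5 Gb5 sounds D5 Eb4 Bbb4.
Then write for Bb clarinet: it sounds a major second below written, so the part must be a major second above concert.
D5 → E5
Eb4 → F4
Bbb4 → Cb5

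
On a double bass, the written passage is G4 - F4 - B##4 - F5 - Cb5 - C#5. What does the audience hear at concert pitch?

The double bass sounds a perfect octave below written, so transpose each written note down a perfect octave.
G4 → G3
F4 → F3
B##4 → B##3
F5 → F4
Cb5 → Cb4
C#5 → C#4

G3 F3 B##3 F4 Cb4 C#4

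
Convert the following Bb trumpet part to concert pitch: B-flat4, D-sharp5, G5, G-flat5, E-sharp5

The Bb trumpet sounds a major second below written, so transpose each written note down a major second.
Bb4 gives Ab4
D#5 gives C#5
G5 gives F5
Gb5 gives Fb5
E#5 gives D#5

Ab4 C#5 F5 Fb5 D#5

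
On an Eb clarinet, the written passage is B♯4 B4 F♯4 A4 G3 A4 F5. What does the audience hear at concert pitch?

D#5 D5 A4 C5 Bb3 C5 Ab5

Written C4 on the Eb clarinet sounds as Eb4, a minor third higher; apply that shift to every note.
B#4 gives D#5
B4 gives D5
F#4 gives A4
A4 gives C5
G3 gives Bb3
A4 gives C5
F5 gives Ab5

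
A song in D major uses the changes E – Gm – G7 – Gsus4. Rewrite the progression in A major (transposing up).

B Dm D7 Dsus4

D major up to A major is a perfect fifth; each chord root moves by that interval while the quality stays the same.
E: root E up a perfect fifth → B, giving B.
Gm: root G up a perfect fifth → D, giving Dm.
G7: root G up a perfect fifth → D, giving D7.
Gsus4: root G up a perfect fifth → D, giving Dsus4.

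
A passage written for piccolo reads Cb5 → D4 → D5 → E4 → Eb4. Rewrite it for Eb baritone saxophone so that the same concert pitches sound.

Ab7 B6 B7 C#7 C7

First find concert pitch: the piccolo sounds a perfect octave above written, so Cb5 D4 D5 E4 Eb4 sounds Cb6 D5 D6 E5 Eb5.
Then write for Eb baritone saxophone: it sounds a major thirteenth below written, so the part must be a major thirteenth above concert.
Cb6 → Ab7
D5 → B6
D6 → B7
E5 → C#7
Eb5 → C7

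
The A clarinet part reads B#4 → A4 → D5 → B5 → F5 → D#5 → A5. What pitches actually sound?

G##4 F#4 B4 G#5 D5 B#4 F#5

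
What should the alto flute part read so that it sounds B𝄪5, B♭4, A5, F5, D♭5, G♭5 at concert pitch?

E##6 Eb5 D6 Bb5 Gb5 Cb6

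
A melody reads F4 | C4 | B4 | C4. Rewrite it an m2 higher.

F4: a second up reaches G, and 1 semitone makes it Gb4.
C4: a second up reaches D, and 1 semitone makes it Db4.
B4 up a minor second is C5.
C4: a second up reaches D, and 1 semitone makes it Db4.

Gb4 Db4 C5 Db4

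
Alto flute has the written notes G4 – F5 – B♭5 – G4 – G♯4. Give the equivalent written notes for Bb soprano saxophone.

E4 D5 G5 E4 E#4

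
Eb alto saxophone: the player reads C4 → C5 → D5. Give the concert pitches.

Written C4 on the Eb alto saxophone sounds as Eb3, a major sixth lower; apply that shift to every note.
C4 to Eb3
C5 to Eb4
D5 to F4

Eb3 Eb4 F4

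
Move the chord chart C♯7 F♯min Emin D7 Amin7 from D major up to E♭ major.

D major up to E♭ major is a minor second; each chord root moves by that interval while the quality stays the same.
C♯7: root C♯ up a minor second → D, giving D7.
F♯min: root F♯ up a minor second → G, giving Gmin.
Emin: root E up a minor second → F, giving Fmin.
D7: root D up a minor second → Eb, giving Eb7.
Amin7: root A up a minor second → Bb, giving Bbmin7.

D7 Gmin Fmin Eb7 Bbmin7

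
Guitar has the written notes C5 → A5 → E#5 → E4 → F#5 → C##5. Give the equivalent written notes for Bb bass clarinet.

D5 B5 F##5 F#4 G#5 D##5

First find concert pitch: the guitar sounds a perfect octave below written, so C5 A5 E#5 E4 F#5 C##5 sounds C4 A4 E#4 E3 F#4 C##4.
Then write for Bb bass clarinet: it sounds a major ninth below written, so the part must be a major ninth above concert.
C4 → D5
A4 → B5
E#4 → F##5
E3 → F#4
F#4 → G#5
C##4 → D##5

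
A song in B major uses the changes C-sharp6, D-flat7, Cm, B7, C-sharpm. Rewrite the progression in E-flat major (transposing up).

F6 Gbb7 Fbm Eb7 Fm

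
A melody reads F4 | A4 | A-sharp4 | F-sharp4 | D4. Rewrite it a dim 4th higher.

Bbb4 Db5 D5 Bb4 Gb4

F4 to Bbb4
A4 to Db5
A#4 to D5
F#4 to Bb4
D4 to Gb4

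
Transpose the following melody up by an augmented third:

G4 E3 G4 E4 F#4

B#4 G##3 B#4 G##4 A##4

G4 gives B#4
E3 gives G##3
G4 gives B#4
E4 gives G##4
F#4 gives A##4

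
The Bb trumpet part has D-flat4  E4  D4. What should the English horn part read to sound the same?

Gb4 A4 G4

First find concert pitch: the Bb trumpet sounds a major second below written, so D-flat4 E4 D4 sounds Cb4 D4 C4.
Then write for English horn: it sounds a perfect fifth below written, so the part must be a perfect fifth above concert.
Cb4 → Gb4
D4 → A4
C4 → G4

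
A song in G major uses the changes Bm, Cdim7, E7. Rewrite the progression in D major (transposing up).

F#m Gdim7 B7

G major up to D major is a perfect fifth; each chord root moves by that interval while the quality stays the same.
Bm: root B up a perfect fifth → F#, giving F#m.
Cdim7: root C up a perfect fifth → G, giving Gdim7.
E7: root E up a perfect fifth → B, giving B7.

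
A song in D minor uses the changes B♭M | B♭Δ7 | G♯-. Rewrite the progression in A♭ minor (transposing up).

FbM FbΔ7 D-

D minor up to A♭ minor is a diminished fifth; each chord root moves by that interval while the quality stays the same.
B♭M: root B♭ up a diminished fifth → Fb, giving FbM.
B♭Δ7: root B♭ up a diminished fifth → Fb, giving FbΔ7.
G♯-: root G♯ up a diminished fifth → D, giving D-.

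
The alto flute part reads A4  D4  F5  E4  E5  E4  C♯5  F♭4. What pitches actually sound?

Written C4 on the alto flute sounds as G3, a perfect fourth lower; apply that shift to every note.
A4 to E4
D4 to A3
F5 to C5
E4 to B3
E5 to B4
E4 to B3
C#5 to G#4
Fb4 to Cb4

E4 A3 C5 B3 B4 B3 G#4 Cb4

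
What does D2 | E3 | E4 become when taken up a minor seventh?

D2 -> C3
E3 -> D4
E4 -> D5

C3 D4 D5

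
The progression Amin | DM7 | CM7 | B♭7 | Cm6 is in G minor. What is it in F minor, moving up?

Gmin CM7 BbM7 Ab7 Bbm6

G minor up to F minor is a minor seventh; each chord root moves by that interval while the quality stays the same.
Amin: root A up a minor seventh → G, giving Gmin.
DM7: root D up a minor seventh → C, giving CM7.
CM7: root C up a minor seventh → Bb, giving BbM7.
B♭7: root B♭ up a minor seventh → Ab, giving Ab7.
Cm6: root C up a minor seventh → Bb, giving Bbm6.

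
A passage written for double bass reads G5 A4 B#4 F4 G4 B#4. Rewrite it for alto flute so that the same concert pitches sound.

First find concert pitch: the double bass sounds a perfect octave below written, so G5 A4 B#4 F4 G4 B#4 sounds G4 A3 B#3 F3 G3 B#3.
Then write for alto flute: it sounds a perfect fourth below written, so the part must be a perfect fourth above concert.
G4 → C5
A3 → D4
B#3 → E#4
F3 → Bb3
G3 → C4
B#3 → E#4

C5 D4 E#4 Bb3 C4 E#4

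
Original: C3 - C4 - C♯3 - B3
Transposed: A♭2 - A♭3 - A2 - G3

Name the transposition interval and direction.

down a major third

Take the first pair: C3 → Ab2. C to A spans 3 letter names, so the interval is some kind of third.
Ab2 to C3 is 4 semitones, which makes it a major third; the second version is lower, so the direction is down.
Checking another pair — B3 → G3 — gives the same interval.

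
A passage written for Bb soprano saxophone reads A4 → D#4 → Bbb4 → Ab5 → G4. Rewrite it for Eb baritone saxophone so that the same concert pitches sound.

First find concert pitch: the Bb soprano saxophone sounds a major second below written, so A4 D#4 Bbb4 Ab5 G4 sounds G4 C#4 Abb4 Gb5 F4.
Then write for Eb baritone saxophone: it sounds a major thirteenth below written, so the part must be a major thirteenth above concert.
G4 → E6
C#4 → A#5
Abb4 → Fb6
Gb5 → Eb7
F4 → D6

E6 A#5 Fb6 Eb7 D6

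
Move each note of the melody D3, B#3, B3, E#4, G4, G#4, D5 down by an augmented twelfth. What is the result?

D3 gives Gb1
B#3 gives E2
B3 gives Eb2
E#4 gives A2
G4 gives Cb3
G#4 gives C3
D5 gives Gb3

Gb1 E2 Eb2 A2 Cb3 C3 Gb3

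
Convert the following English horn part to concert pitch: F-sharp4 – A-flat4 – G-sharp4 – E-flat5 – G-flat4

Written C4 on the English horn sounds as F3, a perfect fifth lower; apply that shift to every note.
F#4 -> B3
Ab4 -> Db4
G#4 -> C#4
Eb5 -> Ab4
Gb4 -> Cb4

B3 Db4 C#4 Ab4 Cb4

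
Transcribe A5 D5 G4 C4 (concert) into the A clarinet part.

The A clarinet sounds a minor third below written, so the written part must be a minor third above concert — transpose each note up.
A5 gives C6
D5 gives F5
G4 gives Bb4
C4 gives Eb4

C6 F5 Bb4 Eb4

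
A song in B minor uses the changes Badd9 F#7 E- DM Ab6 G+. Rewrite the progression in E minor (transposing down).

B minor down to E minor is a perfect fifth; each chord root moves by that interval while the quality stays the same.
Badd9: root B down a perfect fifth → E, giving Eadd9.
F#7: root F# down a perfect fifth → B, giving B7.
E-: root E down a perfect fifth → A, giving A-.
DM: root D down a perfect fifth → G, giving GM.
Ab6: root Ab down a perfect fifth → Db, giving Db6.
G+: root G down a perfect fifth → C, giving C+.

Eadd9 B7 A- GM Db6 C+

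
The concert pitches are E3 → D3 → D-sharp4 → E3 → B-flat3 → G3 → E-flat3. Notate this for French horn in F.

Written C4 sounds as F3 on the French horn in F, so concert pitches are written a perfect fifth up.
E3 becomes B3
D3 becomes A3
D#4 becomes A#4
E3 becomes B3
Bb3 becomes F4
G3 becomes D4
Eb3 becomes Bb3

B3 A3 A#4 B3 F4 D4 Bb3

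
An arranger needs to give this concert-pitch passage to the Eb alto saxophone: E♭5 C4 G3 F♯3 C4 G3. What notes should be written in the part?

C6 A4 E4 D#4 A4 E4

The Eb alto saxophone sounds a major sixth below written, so the written part must be a major sixth above concert — transpose each note up.
Eb5 -> C6
C4 -> A4
G3 -> E4
F#3 -> D#4
C4 -> A4
G3 -> E4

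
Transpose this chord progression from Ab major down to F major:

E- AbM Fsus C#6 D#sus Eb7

Ab major down to F major is a minor third; each chord root moves by that interval while the quality stays the same.
E-: root E down a minor third → C#, giving C#-.
AbM: root Ab down a minor third → F, giving FM.
Fsus: root F down a minor third → D, giving Dsus.
C#6: root C# down a minor third → A#, giving A#6.
D#sus: root D# down a minor third → B#, giving B#sus.
Eb7: root Eb down a minor third → C, giving C7.

C#- FM Dsus A#6 B#sus C7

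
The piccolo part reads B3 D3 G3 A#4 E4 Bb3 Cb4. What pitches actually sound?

The piccolo sounds a perfect octave above written, so transpose each written note up a perfect octave.
B3 becomes B4
D3 becomes D4
G3 becomes G4
A#4 becomes A#5
E4 becomes E5
Bb3 becomes Bb4
Cb4 becomes Cb5

B4 D4 G4 A#5 E5 Bb4 Cb5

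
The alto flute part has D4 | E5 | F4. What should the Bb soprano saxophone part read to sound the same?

B3 C#5 D4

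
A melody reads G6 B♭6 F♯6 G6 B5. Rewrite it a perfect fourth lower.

A perfect fourth down from G6 gives D6.
Bb6: a fourth down reaches F, and 5 semitones makes it F6.
F#6: a fourth down reaches C, and 5 semitones makes it C#6.
G6: a fourth down reaches D, and 5 semitones makes it D6.
B5 down a perfect fourth is F#5.

D6 F6 C#6 D6 F#5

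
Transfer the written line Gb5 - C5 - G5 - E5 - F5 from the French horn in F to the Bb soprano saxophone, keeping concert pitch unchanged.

Db5 G4 D5 B4 C5

First find concert pitch: the French horn in F sounds a perfect fifth below written, so Gb5 C5 G5 E5 F5 sounds Cb5 F4 C5 A4 Bb4.
Then write for Bb soprano saxophone: it sounds a major second below written, so the part must be a major second above concert.
Cb5 → Db5
F4 → G4
C5 → D5
A4 → B4
Bb4 → C5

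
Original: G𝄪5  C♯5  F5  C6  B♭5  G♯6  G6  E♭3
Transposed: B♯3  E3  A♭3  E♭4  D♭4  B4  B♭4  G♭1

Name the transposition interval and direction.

Take the first pair: G##5 → B#3. G to B spans 13 letter names, so the interval is some kind of thirteenth.
B#3 to G##5 is 21 semitones, which makes it a major thirteenth; the second version is lower, so the direction is down.
Checking another pair — Eb3 → Gb1 — gives the same interval.

down a major thirteenth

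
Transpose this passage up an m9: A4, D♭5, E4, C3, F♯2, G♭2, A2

Bb5 Ebb6 F5 Db4 G3 Abb3 Bb3

A4 to Bb5
Db5 to Ebb6
E4 to F5
C3 to Db4
F#2 to G3
Gb2 to Abb3
A2 to Bb3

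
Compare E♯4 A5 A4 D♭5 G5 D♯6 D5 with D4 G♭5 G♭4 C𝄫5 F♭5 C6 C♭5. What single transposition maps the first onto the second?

From E#4 to D4 is 2 letter names — a second of some quality.
D4 to E#4 is 3 semitones, which makes it an augmented second; the second version is lower, so the direction is down.
Checking another pair — D5 → Cb5 — gives the same interval.

down an augmented second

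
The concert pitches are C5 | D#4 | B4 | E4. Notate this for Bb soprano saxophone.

D5 E#4 C#5 F#4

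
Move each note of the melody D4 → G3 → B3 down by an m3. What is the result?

D4 down a minor third is B3.
A minor third down from G3 gives E3.
B3: a third down reaches G, and 3 semitones makes it G#3.

B3 E3 G#3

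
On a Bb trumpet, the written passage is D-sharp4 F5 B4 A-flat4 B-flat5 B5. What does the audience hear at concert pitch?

C#4 Eb5 A4 Gb4 Ab5 A5

The Bb trumpet sounds a major second below written, so transpose each written note down a major second.
D#4 gives C#4
F5 gives Eb5
B4 gives A4
Ab4 gives Gb4
Bb5 gives Ab5
B5 gives A5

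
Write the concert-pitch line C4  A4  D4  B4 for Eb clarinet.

A3 F#4 B3 G#4

The Eb clarinet sounds a minor third above written, so the written part must be a minor third below concert — transpose each note down.
C4 -> A3
A4 -> F#4
D4 -> B3
B4 -> G#4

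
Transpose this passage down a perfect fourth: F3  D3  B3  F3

C3 A2 F#3 C3

F3 → C3
D3 → A2
B3 → F#3
F3 → C3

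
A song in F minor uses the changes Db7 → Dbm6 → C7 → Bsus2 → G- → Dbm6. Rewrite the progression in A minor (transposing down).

F7 Fm6 E7 D#sus2 B- Fm6

F minor down to A minor is a minor sixth; each chord root moves by that interval while the quality stays the same.
Db7: root Db down a minor sixth → F, giving F7.
Dbm6: root Db down a minor sixth → F, giving Fm6.
C7: root C down a minor sixth → E, giving E7.
Bsus2: root B down a minor sixth → D#, giving D#sus2.
G-: root G down a minor sixth → B, giving B-.
Dbm6: root Db down a minor sixth → F, giving Fm6.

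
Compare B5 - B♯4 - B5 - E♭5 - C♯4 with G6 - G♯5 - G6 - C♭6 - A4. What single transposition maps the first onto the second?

up a minor sixth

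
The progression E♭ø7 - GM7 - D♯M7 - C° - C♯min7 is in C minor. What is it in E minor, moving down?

Gø7 BM7 F##M7 E° E#min7

C minor down to E minor is a minor sixth; each chord root moves by that interval while the quality stays the same.
E♭ø7: root E♭ down a minor sixth → G, giving Gø7.
GM7: root G down a minor sixth → B, giving BM7.
D♯M7: root D♯ down a minor sixth → F##, giving F##M7.
C°: root C down a minor sixth → E, giving E°.
C♯min7: root C♯ down a minor sixth → E#, giving E#min7.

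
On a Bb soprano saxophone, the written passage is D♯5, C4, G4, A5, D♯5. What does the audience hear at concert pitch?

The Bb soprano saxophone sounds a major second below written, so transpose each written note down a major second.
D#5 becomes C#5
C4 becomes Bb3
G4 becomes F4
A5 becomes G5
D#5 becomes C#5

C#5 Bb3 F4 G5 C#5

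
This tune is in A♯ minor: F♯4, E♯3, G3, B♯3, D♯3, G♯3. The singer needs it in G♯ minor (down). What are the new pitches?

E4 D#3 F3 A#3 C#3 F#3

From A♯ down to G♯ is a major second; apply that to each pitch.
F#4 gives E4
E#3 gives D#3
G3 gives F3
B#3 gives A#3
D#3 gives C#3
G#3 gives F#3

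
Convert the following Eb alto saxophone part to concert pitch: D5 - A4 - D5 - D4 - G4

The Eb alto saxophone sounds a major sixth below written, so transpose each written note down a major sixth.
D5 becomes F4
A4 becomes C4
D5 becomes F4
D4 becomes F3
G4 becomes Bb3

F4 C4 F4 F3 Bb3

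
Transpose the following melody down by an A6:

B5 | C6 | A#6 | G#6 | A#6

Db5 Ebb5 C6 Bb5 C6

B5: a sixth down reaches D, and 10 semitones makes it Db5.
An augmented sixth down from C6 gives Ebb5.
A#6 down an augmented sixth is C6.
An augmented sixth down from G#6 gives Bb5.
A#6 down an augmented sixth is C6.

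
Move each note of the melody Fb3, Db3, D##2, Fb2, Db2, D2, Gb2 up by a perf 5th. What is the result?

Fb3 -> Cb4
Db3 -> Ab3
D##2 -> A##2
Fb2 -> Cb3
Db2 -> Ab2
D2 -> A2
Gb2 -> Db3

Cb4 Ab3 A##2 Cb3 Ab2 A2 Db3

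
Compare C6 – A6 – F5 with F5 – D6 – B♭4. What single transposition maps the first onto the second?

Take the first pair: C6 → F5. C to F spans 5 letter names, so the interval is some kind of fifth.
F5 to C6 is 7 semitones, which makes it a perfect fifth; the second version is lower, so the direction is down.
Checking another pair — F5 → Bb4 — gives the same interval.

down a perfect fifth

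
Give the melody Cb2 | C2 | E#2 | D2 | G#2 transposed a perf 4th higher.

Cb2: a fourth up reaches F, and 5 semitones makes it Fb2.
C2: a fourth up reaches F, and 5 semitones makes it F2.
E#2: a fourth up reaches A, and 5 semitones makes it A#2.
D2: a fourth up reaches G, and 5 semitones makes it G2.
G#2: a fourth up reaches C, and 5 semitones makes it C#3.

Fb2 F2 A#2 G2 C#3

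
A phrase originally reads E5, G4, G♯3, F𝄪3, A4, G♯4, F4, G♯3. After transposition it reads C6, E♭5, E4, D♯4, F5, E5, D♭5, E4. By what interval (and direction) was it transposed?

up a minor sixth

From E5 to C6 is 6 letter names — a sixth of some quality.
E5 to C6 is 8 semitones, which makes it a minor sixth; the second version is higher, so the direction is up.
Checking another pair — G#3 → E4 — gives the same interval.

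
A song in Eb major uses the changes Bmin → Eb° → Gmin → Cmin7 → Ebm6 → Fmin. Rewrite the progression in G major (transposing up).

Eb major up to G major is a major third; each chord root moves by that interval while the quality stays the same.
Bmin: root B up a major third → D#, giving D#min.
Eb°: root Eb up a major third → G, giving G°.
Gmin: root G up a major third → B, giving Bmin.
Cmin7: root C up a major third → E, giving Emin7.
Ebm6: root Eb up a major third → G, giving Gm6.
Fmin: root F up a major third → A, giving Amin.

D#min G° Bmin Emin7 Gm6 Amin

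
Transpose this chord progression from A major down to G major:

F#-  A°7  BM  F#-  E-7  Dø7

E- G°7 AM E- D-7 Cø7

A major down to G major is a major second; each chord root moves by that interval while the quality stays the same.
F#-: root F# down a major second → E, giving E-.
A°7: root A down a major second → G, giving G°7.
BM: root B down a major second → A, giving AM.
F#-: root F# down a major second → E, giving E-.
E-7: root E down a major second → D, giving D-7.
Dø7: root D down a major second → C, giving Cø7.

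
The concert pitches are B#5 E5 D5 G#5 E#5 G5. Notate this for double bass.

The double bass sounds a perfect octave below written, so the written part must be a perfect octave above concert — transpose each note up.
B#5 to B#6
E5 to E6
D5 to D6
G#5 to G#6
E#5 to E#6
G5 to G6

B#6 E6 D6 G#6 E#6 G6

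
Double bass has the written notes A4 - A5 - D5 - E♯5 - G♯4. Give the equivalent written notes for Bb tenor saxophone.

First find concert pitch: the double bass sounds a perfect octave below written, so A4 A5 D5 E♯5 G♯4 sounds A3 A4 D4 E#4 G#3.
Then write for Bb tenor saxophone: it sounds a major ninth below written, so the part must be a major ninth above concert.
A3 → B4
A4 → B5
D4 → E5
E#4 → F##5
G#3 → A#4

B4 B5 E5 F##5 A#4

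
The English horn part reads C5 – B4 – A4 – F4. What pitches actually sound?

Written C4 on the English horn sounds as F3, a perfect fifth lower; apply that shift to every note.
C5 to F4
B4 to E4
A4 to D4
F4 to Bb3

F4 E4 D4 Bb3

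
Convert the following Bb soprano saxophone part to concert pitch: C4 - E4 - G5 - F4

Bb3 D4 F5 Eb4

Written C4 on the Bb soprano saxophone sounds as Bb3, a major second lower; apply that shift to every note.
C4 becomes Bb3
E4 becomes D4
G5 becomes F5
F4 becomes Eb4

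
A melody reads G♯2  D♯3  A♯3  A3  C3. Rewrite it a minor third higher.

A minor third up from G#2 gives B2.
D#3 up a minor third is F#3.
A#3: a third up reaches C, and 3 semitones makes it C#4.
A minor third up from A3 gives C4.
C3 up a minor third is Eb3.

B2 F#3 C#4 C4 Eb3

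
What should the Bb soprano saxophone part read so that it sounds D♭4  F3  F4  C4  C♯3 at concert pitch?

Eb4 G3 G4 D4 D#3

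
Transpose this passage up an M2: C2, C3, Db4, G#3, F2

D2 D3 Eb4 A#3 G2

C2 up a major second is D2.
C3 up a major second is D3.
A major second up from Db4 gives Eb4.
A major second up from G#3 gives A#3.
A major second up from F2 gives G2.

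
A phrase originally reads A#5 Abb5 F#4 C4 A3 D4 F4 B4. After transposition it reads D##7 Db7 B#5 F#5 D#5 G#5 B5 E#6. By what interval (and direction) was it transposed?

up an augmented eleventh

From A#5 to D##7 is 11 letter names — an eleventh of some quality.
A#5 to D##7 is 18 semitones, which makes it an augmented eleventh; the second version is higher, so the direction is up.
Checking another pair — B4 → E#6 — gives the same interval.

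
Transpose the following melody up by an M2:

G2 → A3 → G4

A2 B3 A4

G2 -> A2
A3 -> B3
G4 -> A4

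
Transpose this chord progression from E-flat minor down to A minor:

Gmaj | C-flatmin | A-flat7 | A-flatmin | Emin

C#maj Fmin D7 Dmin A#min

E-flat minor down to A minor is a diminished fifth; each chord root moves by that interval while the quality stays the same.
Gmaj: root G down a diminished fifth → C#, giving C#maj.
C-flatmin: root C-flat down a diminished fifth → F, giving Fmin.
A-flat7: root A-flat down a diminished fifth → D, giving D7.
A-flatmin: root A-flat down a diminished fifth → D, giving Dmin.
Emin: root E down a diminished fifth → A#, giving A#min.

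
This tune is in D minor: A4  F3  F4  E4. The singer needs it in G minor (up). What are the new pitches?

D5 Bb3 Bb4 A4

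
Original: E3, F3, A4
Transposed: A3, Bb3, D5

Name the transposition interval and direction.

From E3 to A3 is 4 letter names — a fourth of some quality.
E3 to A3 is 5 semitones, which makes it a perfect fourth; the second version is higher, so the direction is up.
Checking another pair — A4 → D5 — gives the same interval.

up a perfect fourth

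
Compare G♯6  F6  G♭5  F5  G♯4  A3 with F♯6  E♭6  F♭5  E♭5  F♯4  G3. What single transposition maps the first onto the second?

Take the first pair: G#6 → F#6. G to F spans 2 letter names, so the interval is some kind of second.
F#6 to G#6 is 2 semitones, which makes it a major second; the second version is lower, so the direction is down.
Checking another pair — A3 → G3 — gives the same interval.

down a major second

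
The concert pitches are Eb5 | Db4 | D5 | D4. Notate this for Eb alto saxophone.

C6 Bb4 B5 B4

The Eb alto saxophone sounds a major sixth below written, so the written part must be a major sixth above concert — transpose each note up.
Eb5 → C6
Db4 → Bb4
D5 → B5
D4 → B4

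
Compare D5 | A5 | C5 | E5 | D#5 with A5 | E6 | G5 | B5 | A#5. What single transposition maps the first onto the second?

Take the first pair: D5 → A5. D to A spans 5 letter names, so the interval is some kind of fifth.
D5 to A5 is 7 semitones, which makes it a perfect fifth; the second version is higher, so the direction is up.
Checking another pair — D#5 → A#5 — gives the same interval.

up a perfect fifth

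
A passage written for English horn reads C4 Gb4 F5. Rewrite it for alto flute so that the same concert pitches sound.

First find concert pitch: the English horn sounds a perfect fifth below written, so C4 Gb4 F5 sounds F3 Cb4 Bb4.
Then write for alto flute: it sounds a perfect fourth below written, so the part must be a perfect fourth above concert.
F3 → Bb3
Cb4 → Fb4
Bb4 → Eb5

Bb3 Fb4 Eb5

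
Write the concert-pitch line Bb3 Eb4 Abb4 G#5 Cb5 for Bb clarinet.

C4 F4 Bbb4 A#5 Db5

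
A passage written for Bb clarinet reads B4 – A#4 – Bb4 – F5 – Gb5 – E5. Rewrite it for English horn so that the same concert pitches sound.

E5 D#5 Eb5 Bb5 Cb6 A5

First find concert pitch: the Bb clarinet sounds a major second below written, so B4 A#4 Bb4 F5 Gb5 E5 sounds A4 G#4 Ab4 Eb5 Fb5 D5.
Then write for English horn: it sounds a perfect fifth below written, so the part must be a perfect fifth above concert.
A4 → E5
G#4 → D#5
Ab4 → Eb5
Eb5 → Bb5
Fb5 → Cb6
D5 → A5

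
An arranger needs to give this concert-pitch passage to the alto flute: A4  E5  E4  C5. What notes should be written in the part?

D5 A5 A4 F5

The alto flute sounds a perfect fourth below written, so the written part must be a perfect fourth above concert — transpose each note up.
A4 gives D5
E5 gives A5
E4 gives A4
C5 gives F5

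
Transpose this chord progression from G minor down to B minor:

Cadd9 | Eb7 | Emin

G minor down to B minor is a minor sixth; each chord root moves by that interval while the quality stays the same.
Cadd9: root C down a minor sixth → E, giving Eadd9.
Eb7: root Eb down a minor sixth → G, giving G7.
Emin: root E down a minor sixth → G#, giving G#min.

Eadd9 G7 G#min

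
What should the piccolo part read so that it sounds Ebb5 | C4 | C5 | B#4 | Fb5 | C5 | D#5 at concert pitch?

The piccolo sounds a perfect octave above written, so the written part must be a perfect octave below concert — transpose each note down.
Ebb5 -> Ebb4
C4 -> C3
C5 -> C4
B#4 -> B#3
Fb5 -> Fb4
C5 -> C4
D#5 -> D#4

Ebb4 C3 C4 B#3 Fb4 C4 D#4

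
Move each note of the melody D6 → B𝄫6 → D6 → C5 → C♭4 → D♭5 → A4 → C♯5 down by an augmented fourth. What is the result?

An augmented fourth down from D6 gives Ab5.
Bbb6: a fourth down reaches F, and 6 semitones makes it Fbb6.
D6 down an augmented fourth is Ab5.
C5 down an augmented fourth is Gb4.
Cb4: a fourth down reaches G, and 6 semitones makes it Gbb3.
Db5: a fourth down reaches A, and 6 semitones makes it Abb4.
An augmented fourth down from A4 gives Eb4.
An augmented fourth down from C#5 gives G4.

Ab5 Fbb6 Ab5 Gb4 Gbb3 Abb4 Eb4 G4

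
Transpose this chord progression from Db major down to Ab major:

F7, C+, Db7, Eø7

Db major down to Ab major is a perfect fourth; each chord root moves by that interval while the quality stays the same.
F7: root F down a perfect fourth → C, giving C7.
C+: root C down a perfect fourth → G, giving G+.
Db7: root Db down a perfect fourth → Ab, giving Ab7.
Eø7: root E down a perfect fourth → B, giving Bø7.

C7 G+ Ab7 Bø7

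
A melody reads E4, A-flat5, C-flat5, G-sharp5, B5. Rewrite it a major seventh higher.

A major seventh up from E4 gives D#5.
Ab5: a seventh up reaches G, and 11 semitones makes it G6.
Cb5: a seventh up reaches B, and 11 semitones makes it Bb5.
G#5: a seventh up reaches F, and 11 semitones makes it F##6.
B5: a seventh up reaches A, and 11 semitones makes it A#6.

D#5 G6 Bb5 F##6 A#6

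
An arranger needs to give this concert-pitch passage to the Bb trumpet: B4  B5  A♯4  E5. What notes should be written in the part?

The Bb trumpet sounds a major second below written, so the written part must be a major second above concert — transpose each note up.
B4 gives C#5
B5 gives C#6
A#4 gives B#4
E5 gives F#5

C#5 C#6 B#4 F#5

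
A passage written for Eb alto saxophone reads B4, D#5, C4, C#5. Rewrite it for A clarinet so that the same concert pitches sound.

F4 A4 Gb3 G4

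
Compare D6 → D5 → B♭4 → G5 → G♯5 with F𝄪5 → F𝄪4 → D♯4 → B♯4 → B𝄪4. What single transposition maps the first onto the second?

down a diminished sixth

From D6 to F##5 is 6 letter names — a sixth of some quality.
F##5 to D6 is 7 semitones, which makes it a diminished sixth; the second version is lower, so the direction is down.
Checking another pair — G#5 → B##4 — gives the same interval.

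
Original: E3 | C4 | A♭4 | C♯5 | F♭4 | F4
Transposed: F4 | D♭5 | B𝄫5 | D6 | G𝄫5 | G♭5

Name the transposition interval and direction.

From E3 to F4 is 9 letter names — a ninth of some quality.
E3 to F4 is 13 semitones, which makes it a minor ninth; the second version is higher, so the direction is up.
Checking another pair — F4 → Gb5 — gives the same interval.

up a minor ninth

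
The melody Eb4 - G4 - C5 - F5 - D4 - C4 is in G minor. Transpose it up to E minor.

C5 E5 A5 D6 B4 A4

G minor to E minor up is a major sixth, so every note moves up by that interval.
Eb4 → C5
G4 → E5
C5 → A5
F5 → D6
D4 → B4
C4 → A4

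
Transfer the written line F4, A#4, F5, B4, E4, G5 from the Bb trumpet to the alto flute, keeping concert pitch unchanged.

Ab4 C#5 Ab5 D5 G4 Bb5

First find concert pitch: the Bb trumpet sounds a major second below written, so F4 A#4 F5 B4 E4 G5 sounds Eb4 G#4 Eb5 A4 D4 F5.
Then write for alto flute: it sounds a perfect fourth below written, so the part must be a perfect fourth above concert.
Eb4 → Ab4
G#4 → C#5
Eb5 → Ab5
A4 → D5
D4 → G4
F5 → Bb5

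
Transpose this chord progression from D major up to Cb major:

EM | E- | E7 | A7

DbM Db- Db7 Gb7

D major up to Cb major is a diminished seventh; each chord root moves by that interval while the quality stays the same.
EM: root E up a diminished seventh → Db, giving DbM.
E-: root E up a diminished seventh → Db, giving Db-.
E7: root E up a diminished seventh → Db, giving Db7.
A7: root A up a diminished seventh → Gb, giving Gb7.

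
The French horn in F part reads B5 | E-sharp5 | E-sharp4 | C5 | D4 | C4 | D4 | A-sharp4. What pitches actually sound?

Written C4 on the French horn in F sounds as F3, a perfect fifth lower; apply that shift to every note.
B5 gives E5
E#5 gives A#4
E#4 gives A#3
C5 gives F4
D4 gives G3
C4 gives F3
D4 gives G3
A#4 gives D#4

E5 A#4 A#3 F4 G3 F3 G3 D#4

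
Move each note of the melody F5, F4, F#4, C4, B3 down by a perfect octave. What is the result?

F4 F3 F#3 C3 B2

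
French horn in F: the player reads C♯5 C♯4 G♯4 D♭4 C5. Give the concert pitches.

F#4 F#3 C#4 Gb3 F4

Written C4 on the French horn in F sounds as F3, a perfect fifth lower; apply that shift to every note.
C#5 gives F#4
C#4 gives F#3
G#4 gives C#4
Db4 gives Gb3
C5 gives F4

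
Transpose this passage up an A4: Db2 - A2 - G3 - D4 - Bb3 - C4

G2 D#3 C#4 G#4 E4 F#4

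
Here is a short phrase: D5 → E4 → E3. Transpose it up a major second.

A major second up from D5 gives E5.
E4: a second up reaches F, and 2 semitones makes it F#4.
E3: a second up reaches F, and 2 semitones makes it F#3.

E5 F#4 F#3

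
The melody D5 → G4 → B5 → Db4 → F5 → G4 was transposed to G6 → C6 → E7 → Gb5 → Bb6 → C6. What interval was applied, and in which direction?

up a perfect eleventh

From D5 to G6 is 11 letter names — an eleventh of some quality.
D5 to G6 is 17 semitones, which makes it a perfect eleventh; the second version is higher, so the direction is up.
Checking another pair — G4 → C6 — gives the same interval.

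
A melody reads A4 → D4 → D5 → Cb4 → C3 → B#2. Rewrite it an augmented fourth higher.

D#5 G#4 G#5 F4 F#3 E##3

A4 gives D#5
D4 gives G#4
D5 gives G#5
Cb4 gives F4
C3 gives F#3
B#2 gives E##3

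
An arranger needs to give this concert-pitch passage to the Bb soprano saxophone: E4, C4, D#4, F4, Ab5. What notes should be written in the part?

The Bb soprano saxophone sounds a major second below written, so the written part must be a major second above concert — transpose each note up.
E4 -> F#4
C4 -> D4
D#4 -> E#4
F4 -> G4
Ab5 -> Bb5

F#4 D4 E#4 G4 Bb5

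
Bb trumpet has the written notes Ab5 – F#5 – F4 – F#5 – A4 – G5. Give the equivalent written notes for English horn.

Db6 B5 Bb4 B5 D5 C6

First find concert pitch: the Bb trumpet sounds a major second below written, so Ab5 F#5 F4 F#5 A4 G5 sounds Gb5 E5 Eb4 E5 G4 F5.
Then write for English horn: it sounds a perfect fifth below written, so the part must be a perfect fifth above concert.
Gb5 → Db6
E5 → B5
Eb4 → Bb4
E5 → B5
G4 → D5
F5 → C6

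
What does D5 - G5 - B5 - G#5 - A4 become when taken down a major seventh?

A major seventh down from D5 gives Eb4.
G5: a seventh down reaches A, and 11 semitones makes it Ab4.
B5: a seventh down reaches C, and 11 semitones makes it C5.
G#5: a seventh down reaches A, and 11 semitones makes it A4.
A4 down a major seventh is Bb3.

Eb4 Ab4 C5 A4 Bb3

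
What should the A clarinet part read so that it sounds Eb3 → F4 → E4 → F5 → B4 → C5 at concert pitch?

Gb3 Ab4 G4 Ab5 D5 Eb5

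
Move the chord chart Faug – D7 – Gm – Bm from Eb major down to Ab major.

Eb major down to Ab major is a perfect fifth; each chord root moves by that interval while the quality stays the same.
Faug: root F down a perfect fifth → Bb, giving Bbaug.
D7: root D down a perfect fifth → G, giving G7.
Gm: root G down a perfect fifth → C, giving Cm.
Bm: root B down a perfect fifth → E, giving Em.

Bbaug G7 Cm Em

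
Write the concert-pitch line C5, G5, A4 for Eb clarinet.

A4 E5 F#4

Written C4 sounds as Eb4 on the Eb clarinet, so concert pitches are written a minor third down.
C5 gives A4
G5 gives E5
A4 gives F#4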